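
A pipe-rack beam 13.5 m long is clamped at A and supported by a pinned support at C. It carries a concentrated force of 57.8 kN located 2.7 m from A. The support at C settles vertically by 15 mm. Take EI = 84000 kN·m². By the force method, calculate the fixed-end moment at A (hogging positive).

Remove the prop at C; the released (primary) structure is a cantilever built in at A.
Deflection at C on the released cantilever, summing each load's contribution:
  point load 57.8 at a = 2.7: Pa²(3L − a)/(6EI) = 2655/EI
Tip deflection under a unit load at C: L³/(3EI) = 820.1/EI.
With EI = 84000 kN·m²: δ_0 = 0.031602 m and δ_{CC} = 0.009763 m/kN.
Compatibility — the beam at C must follow the support down by 0.015 m: δ_0 − R_C·δ_{CC} = 0.015, so R_C = (0.031602 − 0.015)/0.009763 = 1.7 kN.
Moment equilibrium about A: M_A = Σ(load moments about A) − R_C·L = 156.1 − 1.7×13.5 = 133.1 kN·m.

M_A = 133.1 kN·m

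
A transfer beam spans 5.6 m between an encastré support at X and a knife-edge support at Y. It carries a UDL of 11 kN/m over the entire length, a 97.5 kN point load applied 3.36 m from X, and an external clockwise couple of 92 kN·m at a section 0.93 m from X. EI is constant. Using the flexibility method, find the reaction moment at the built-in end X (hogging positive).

M_X = 184.8 kN·m

Choose R_Y as the redundant. The primary structure is the cantilever fixed at X.
Primary-structure tip deflection at Y by superposition:
  UDL 11: wL⁴/(8EI) = 1352/EI
  point load 97.5 at a = 3.36: Pa²(3L − a)/(6EI) = 2466/EI
  clockwise couple 92 at a = 0.93: M₀a(2L − a)/(2EI) = 439.4/EI
  δ_0 = 4257/EI
Tip deflection under a unit load at Y: L³/(3EI) = 58.54/EI.
Compatibility at Y: δ_0 − R_Y·δ_{YY} = 0, so R_Y = 4257/58.54 = 72.73 kN.
Moment equilibrium about X: M_X = Σ(load moments about X) − R_Y·L = 592.1 − 72.73×5.6 = 184.8 kN·m.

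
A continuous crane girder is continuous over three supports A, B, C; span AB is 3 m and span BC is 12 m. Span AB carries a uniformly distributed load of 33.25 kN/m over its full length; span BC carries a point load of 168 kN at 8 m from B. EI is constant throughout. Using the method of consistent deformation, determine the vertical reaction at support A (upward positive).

Insert a hinge at B; M_B is the redundant, and each span becomes simply supported.
End slopes at the hinge B, treating each span as simply supported:
  span AB: UDL 33.25: wL³/(24EI) = 37.41/EI
  span BC: point load 168 at a = 8: Pab(L + b)/(6LEI) = 1195/EI
  relative rotation θ_0 = (37.41 + 1195)/EI = 1232/EI
A unit hogging moment at B produces rotation L₁/(3EI) + L₂/(3EI) = 5/EI.
Slope continuity at B: θ_0 = M_B·5/EI, so M_B = 1232/5 = 246.4 kN·m (hogging).
Span AB, ΣM about A with M_B applied at B: R_B^{AB}·3 = 149.6 + 246.4, so R_B^{AB} = 132 kN and R_A = 99.75 − 132 = -32.26 kN.

R_A = -32.26 kN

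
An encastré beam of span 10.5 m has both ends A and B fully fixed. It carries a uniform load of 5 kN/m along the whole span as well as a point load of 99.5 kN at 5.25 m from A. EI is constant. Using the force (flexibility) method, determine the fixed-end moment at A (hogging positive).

Take the two fixed-end moments M_A, M_B as redundants; the released structure is the simple span AB.
End rotations of the released simple span under the applied load (×1/EI):
  at A: UDL 5: wL³/(24EI) = 241.2/EI
  at B: UDL 5: wL³/(24EI) = 241.2/EI
  at A: point load 99.5 at a = 5.25: Pab(L + b)/(6LEI) = 685.6/EI
  at B: point load 99.5 at a = 5.25: Pab(L + a)/(6LEI) = 685.6/EI
  θ_A0 = 926.8/EI,  θ_B0 = 926.8/EI
Flexibility coefficients: a unit moment at one end gives L/(3EI) there and L/(6EI) at the far end, so f₁₁ = f₂₂ = 3.5/EI and f₁₂ = f₂₁ = 1.75/EI.
Compatibility — zero rotation at each built-in end:
  3.5 M_A + 1.75 M_B = 926.8
  1.75 M_A + 3.5 M_B = 926.8
Solving the pair gives M_A = 176.5 kN·m and M_B = 176.5 kN·m (hogging).

M_A = 176.5 kN·m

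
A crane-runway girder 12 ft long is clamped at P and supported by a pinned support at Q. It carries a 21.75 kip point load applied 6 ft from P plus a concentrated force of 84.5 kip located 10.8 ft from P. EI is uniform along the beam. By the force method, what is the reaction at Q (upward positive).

R_Q = 78.66 kip

Remove the prop at Q; the released (primary) structure is a cantilever built in at P.
Deflection at Q on the released cantilever, summing each load's contribution:
  point load 21.75 at a = 6: Pa²(3L − a)/(6EI) = 3915/EI
  point load 84.5 at a = 10.8: Pa²(3L − a)/(6EI) = 41396/EI
  δ_0 = 45311/EI
Flexibility coefficient — unit upward force at Q: δ_{QQ} = L³/(3EI) = 576/EI.
Compatibility at Q: δ_0 − R_Q·δ_{QQ} = 0, so R_Q = 45311/576 = 78.66 kip.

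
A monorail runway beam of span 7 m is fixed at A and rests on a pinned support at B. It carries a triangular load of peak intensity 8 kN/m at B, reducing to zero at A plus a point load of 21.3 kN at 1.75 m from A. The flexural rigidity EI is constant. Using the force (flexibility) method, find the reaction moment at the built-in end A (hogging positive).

Remove the prop at B; the released (primary) structure is a cantilever built in at A.
Downward deflection at the released point B due to the loads:
  triangular load, peak 8 at the free end: 11w₀L⁴/(120EI) = 1761/EI
  point load 21.3 at a = 1.75: Pa²(3L − a)/(6EI) = 209.3/EI
  δ_0 = 1970/EI
Flexibility coefficient — unit upward force at B: δ_{BB} = L³/(3EI) = 114.3/EI.
The prop prevents deflection at B: R_B = δ_0/δ_{BB} = 1970/114.3 = 17.23 kN.
Moment equilibrium about A: M_A = Σ(load moments about A) − R_B·L = 167.9 − 17.23×7 = 47.33 kN·m.

M_A = 47.33 kN·m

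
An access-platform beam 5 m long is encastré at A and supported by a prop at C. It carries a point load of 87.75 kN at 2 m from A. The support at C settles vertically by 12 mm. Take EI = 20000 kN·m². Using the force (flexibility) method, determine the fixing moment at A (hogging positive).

M_A = 113 kN·m

Release the roller at C. Primary structure: cantilever fixed at A.
Primary-structure tip deflection at C by superposition:
  point load 87.75 at a = 2: Pa²(3L − a)/(6EI) = 760.5/EI
Flexibility coefficient — unit upward force at C: δ_{CC} = L³/(3EI) = 41.67/EI.
With EI = 20000 kN·m²: δ_0 = 0.038025 m and δ_{CC} = 0.002083 m/kN.
Compatibility — the beam at C must follow the support down by 0.012 m: δ_0 − R_C·δ_{CC} = 0.012, so R_C = (0.038025 − 0.012)/0.002083 = 12.49 kN.
Moment equilibrium about A: M_A = Σ(load moments about A) − R_C·L = 175.5 − 12.49×5 = 113 kN·m.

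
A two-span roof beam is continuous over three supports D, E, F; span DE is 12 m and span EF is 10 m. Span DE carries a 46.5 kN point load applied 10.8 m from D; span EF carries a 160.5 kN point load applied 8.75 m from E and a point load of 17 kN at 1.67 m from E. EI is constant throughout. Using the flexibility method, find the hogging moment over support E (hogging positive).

Release continuity at E by inserting a hinge; the redundant is the internal moment M_E. The primary structure is two simply-supported spans DE and EF.
Discontinuity in slope at E on the released structure — sum the simple-span end rotations:
  span DE: point load 46.5 at a = 10.8: Pab(L + a)/(6LEI) = 190.8/EI
  span EF: point load 160.5 at a = 8.75: Pab(L + b)/(6LEI) = 329.2/EI
  span EF: point load 17 at a = 1.67: Pab(L + b)/(6LEI) = 72.25/EI
  relative rotation θ_0 = (190.8 + 401.4)/EI = 592.2/EI
A unit hogging moment at E produces rotation L₁/(3EI) + L₂/(3EI) = 7.333/EI.
Compatibility: M_E·(L₁+L₂)/(3EI) = θ_0, giving M_E = 80.76 kN·m (hogging).

M_E = 80.76 kN·m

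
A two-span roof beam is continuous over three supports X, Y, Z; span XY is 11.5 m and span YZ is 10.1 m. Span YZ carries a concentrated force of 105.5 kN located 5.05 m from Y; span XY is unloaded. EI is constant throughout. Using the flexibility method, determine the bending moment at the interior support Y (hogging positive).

M_Y = 93.42 kN·m

Insert a hinge at Y; M_Y is the redundant, and each span becomes simply supported.
Rotations at Y on the released spans (each span's end-slope, ×1/EI):
  span YZ: point load 105.5 at a = 5.05: Pab(L + b)/(6LEI) = 672.6/EI
  relative rotation θ_0 = (0 + 672.6)/EI = 672.6/EI
A unit hogging moment at Y produces rotation L₁/(3EI) + L₂/(3EI) = 7.2/EI.
Slope continuity at Y: θ_0 = M_Y·7.2/EI, so M_Y = 672.6/7.2 = 93.42 kN·m (hogging).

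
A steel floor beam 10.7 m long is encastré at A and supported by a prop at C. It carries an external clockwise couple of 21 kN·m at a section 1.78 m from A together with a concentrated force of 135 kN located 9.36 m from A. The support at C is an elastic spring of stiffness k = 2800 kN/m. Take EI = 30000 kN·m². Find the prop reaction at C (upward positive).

R_C = 107.8 kN

Take the reaction at C as the redundant and release it; the primary structure is a cantilever fixed at A.
Deflection at C on the released cantilever, summing each load's contribution:
  clockwise couple 21 at a = 1.78: M₀a(2L − a)/(2EI) = 366.7/EI
  point load 135 at a = 9.36: Pa²(3L − a)/(6EI) = 44825/EI
  δ_0 = 45192/EI
Flexibility coefficient — unit upward force at C: δ_{CC} = L³/(3EI) = 408.3/EI.
With EI = 30000 kN·m²: δ_0 = 1.5064 m and δ_{CC} = 0.013612 m/kN.
Compatibility — the spring shortens by R_C/k under the reaction it provides: δ_0 − R_C·δ_{CC} = R_C/k. With 1/k = 0.000357 m/kN, R_C = δ_0 / (δ_{CC} + 1/k) = 1.5064 / (0.013612 + 0.000357) = 107.8 kN.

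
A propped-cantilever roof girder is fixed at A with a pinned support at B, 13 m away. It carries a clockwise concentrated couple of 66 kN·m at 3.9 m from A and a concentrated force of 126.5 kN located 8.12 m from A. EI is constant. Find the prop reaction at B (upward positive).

R_B = 62.5 kN

Release the roller at B. Primary structure: cantilever fixed at A.
Primary-structure tip deflection at B by superposition:
  clockwise couple 66 at a = 3.9: M₀a(2L − a)/(2EI) = 2844/EI
  point load 126.5 at a = 8.12: Pa²(3L − a)/(6EI) = 42927/EI
  δ_0 = 45771/EI
Flexibility coefficient — unit upward force at B: δ_{BB} = L³/(3EI) = 732.3/EI.
Compatibility at B: δ_0 − R_B·δ_{BB} = 0, so R_B = 45771/732.3 = 62.5 kN.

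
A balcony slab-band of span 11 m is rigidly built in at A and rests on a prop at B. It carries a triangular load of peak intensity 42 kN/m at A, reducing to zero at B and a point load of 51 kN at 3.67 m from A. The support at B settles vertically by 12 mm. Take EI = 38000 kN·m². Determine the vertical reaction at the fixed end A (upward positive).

Remove the prop at B; the released (primary) structure is a cantilever built in at A.
Free-end deflection of the primary structure under the applied loading (downward +):
  triangular load, peak 42 at the fixed end: w₀L⁴/(30EI) = 20497/EI
  point load 51 at a = 3.67: Pa²(3L − a)/(6EI) = 3358/EI
  δ_0 = 23855/EI
Tip deflection under a unit load at B: L³/(3EI) = 443.7/EI.
With EI = 38000 kN·m²: δ_0 = 0.62777 m and δ_{BB} = 0.011675 m/kN.
Compatibility — the beam at B must follow the support down by 0.012 m: δ_0 − R_B·δ_{BB} = 0.012, so R_B = (0.62777 − 0.012)/0.011675 = 52.74 kN.
Vertical equilibrium: R_A = ΣP − R_B = 282 − 52.74 = 229.3 kN.

R_A = 229.3 kN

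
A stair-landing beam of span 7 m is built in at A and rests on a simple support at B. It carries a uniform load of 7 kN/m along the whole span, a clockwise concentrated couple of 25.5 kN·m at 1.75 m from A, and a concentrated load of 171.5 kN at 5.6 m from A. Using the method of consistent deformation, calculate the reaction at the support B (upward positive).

Take the reaction at B as the redundant and release it; the primary structure is a cantilever fixed at A.
Downward deflection at the released point B due to the loads:
  UDL 7: wL⁴/(8EI) = 2101/EI
  clockwise couple 25.5 at a = 1.75: M₀a(2L − a)/(2EI) = 273.3/EI
  point load 171.5 at a = 5.6: Pa²(3L − a)/(6EI) = 13804/EI
  δ_0 = 16178/EI
Tip deflection under a unit load at B: L³/(3EI) = 114.3/EI.
Compatibility at B: δ_0 − R_B·δ_{BB} = 0, so R_B = 16178/114.3 = 141.5 kN.

R_B = 141.5 kN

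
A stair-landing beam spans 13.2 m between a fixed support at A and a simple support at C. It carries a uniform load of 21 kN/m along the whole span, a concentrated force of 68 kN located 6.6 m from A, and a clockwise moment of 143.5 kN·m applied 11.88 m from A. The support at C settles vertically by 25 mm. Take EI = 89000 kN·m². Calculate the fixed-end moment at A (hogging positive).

M_A = 594.4 kN·m

Release the roller at C. Primary structure: cantilever fixed at A.
Downward deflection at the released point C due to the loads:
  UDL 21: wL⁴/(8EI) = 79694/EI
  point load 68 at a = 6.6: Pa²(3L − a)/(6EI) = 16291/EI
  clockwise couple 143.5 at a = 11.88: M₀a(2L − a)/(2EI) = 12377/EI
  δ_0 = 108362/EI
Tip deflection under a unit load at C: L³/(3EI) = 766.7/EI.
With EI = 89000 kN·m²: δ_0 = 1.2176 m and δ_{CC} = 0.008614 m/kN.
Compatibility — the beam at C must follow the support down by 0.025 m: δ_0 − R_C·δ_{CC} = 0.025, so R_C = (1.2176 − 0.025)/0.008614 = 138.4 kN.
Moment equilibrium about A: M_A = Σ(load moments about A) − R_C·L = 2422 − 138.4×13.2 = 594.4 kN·m.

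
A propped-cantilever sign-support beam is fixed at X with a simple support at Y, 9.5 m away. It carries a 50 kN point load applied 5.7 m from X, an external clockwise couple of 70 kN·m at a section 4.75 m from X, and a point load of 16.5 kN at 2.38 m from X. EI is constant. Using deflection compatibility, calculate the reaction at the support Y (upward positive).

R_Y = 31.31 kN

Remove the prop at Y; the released (primary) structure is a cantilever built in at X.
Free-end deflection of the primary structure under the applied loading (downward +):
  point load 50 at a = 5.7: Pa²(3L − a)/(6EI) = 6173/EI
  clockwise couple 70 at a = 4.75: M₀a(2L − a)/(2EI) = 2369/EI
  point load 16.5 at a = 2.38: Pa²(3L − a)/(6EI) = 406.9/EI
  δ_0 = 8949/EI
Tip deflection under a unit load at Y: L³/(3EI) = 285.8/EI.
Compatibility at Y: δ_0 − R_Y·δ_{YY} = 0, so R_Y = 8949/285.8 = 31.31 kN.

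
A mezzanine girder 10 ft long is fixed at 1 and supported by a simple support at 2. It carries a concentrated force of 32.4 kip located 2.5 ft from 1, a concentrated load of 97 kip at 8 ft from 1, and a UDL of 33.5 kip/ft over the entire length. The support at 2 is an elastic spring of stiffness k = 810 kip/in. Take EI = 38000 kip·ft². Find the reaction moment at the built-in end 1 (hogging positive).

M_1 = 587.8 kip·ft

Release the roller at 2. Primary structure: cantilever fixed at 1.
Free-end deflection of the primary structure under the applied loading (downward +):
  point load 32.4 at a = 2.5: Pa²(3L − a)/(6EI) = 928.1/EI
  point load 97 at a = 8: Pa²(3L − a)/(6EI) = 22763/EI
  UDL 33.5: wL⁴/(8EI) = 41875/EI
  δ_0 = 65566/EI
Flexibility coefficient — unit upward force at 2: δ_{22} = L³/(3EI) = 333.3/EI.
With EI = 38000 kip·ft²: δ_0 = 1.7254 ft and δ_{22} = 0.008772 ft/kip.
Compatibility — the spring shortens by R_2/k under the reaction it provides: δ_0 − R_2·δ_{22} = R_2/k. With 1/k = 1/(810×12) ft/kip = 0.000103 ft/kip, R_2 = δ_0 / (δ_{22} + 1/k) = 1.7254 / (0.008772 + 0.000103) = 194.4 kip.
Moment equilibrium about 1: M_1 = Σ(load moments about 1) − R_2·L = 2532 − 194.4×10 = 587.8 kip·ft.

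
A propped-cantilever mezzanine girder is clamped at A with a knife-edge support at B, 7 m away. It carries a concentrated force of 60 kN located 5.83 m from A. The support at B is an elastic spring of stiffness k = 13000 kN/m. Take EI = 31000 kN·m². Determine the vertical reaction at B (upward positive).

Remove the prop at B; the released (primary) structure is a cantilever built in at A.
Deflection at B on the released cantilever, summing each load's contribution:
  point load 60 at a = 5.83: Pa²(3L − a)/(6EI) = 5156/EI
Flexibility coefficient — unit upward force at B: δ_{BB} = L³/(3EI) = 114.3/EI.
With EI = 31000 kN·m²: δ_0 = 0.16633 m and δ_{BB} = 0.003688 m/kN.
Compatibility — the spring shortens by R_B/k under the reaction it provides: δ_0 − R_B·δ_{BB} = R_B/k. With 1/k = 0.000077 m/kN, R_B = δ_0 / (δ_{BB} + 1/k) = 0.16633 / (0.003688 + 0.000077) = 44.18 kN.

R_B = 44.18 kN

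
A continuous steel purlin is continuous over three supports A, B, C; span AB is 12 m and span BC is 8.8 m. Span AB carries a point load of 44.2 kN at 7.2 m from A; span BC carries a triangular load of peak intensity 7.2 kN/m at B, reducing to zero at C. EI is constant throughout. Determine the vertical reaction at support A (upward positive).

R_A = 11.47 kN

Insert a hinge at B; M_B is the redundant, and each span becomes simply supported.
Rotations at B on the released spans (each span's end-slope, ×1/EI):
  span AB: point load 44.2 at a = 7.2: Pab(L + a)/(6LEI) = 407.3/EI
  span BC: triangular load, peak 7.2: w₀L³/(45EI) = 109/EI
  relative rotation θ_0 = (407.3 + 109)/EI = 516.4/EI
A unit hogging moment at B produces rotation L₁/(3EI) + L₂/(3EI) = 6.933/EI.
Compatibility: M_B·(L₁+L₂)/(3EI) = θ_0, giving M_B = 74.48 kN·m (hogging).
Span AB, ΣM about A with M_B applied at B: R_B^{AB}·12 = 318.2 + 74.48, so R_B^{AB} = 32.73 kN and R_A = 44.2 − 32.73 = 11.47 kN.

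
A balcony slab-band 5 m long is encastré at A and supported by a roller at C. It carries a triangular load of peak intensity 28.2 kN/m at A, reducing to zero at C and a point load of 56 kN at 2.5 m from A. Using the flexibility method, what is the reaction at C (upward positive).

R_C = 31.6 kN

Remove the prop at C; the released (primary) structure is a cantilever built in at A.
Downward deflection at the released point C due to the loads:
  triangular load, peak 28.2 at the fixed end: w₀L⁴/(30EI) = 587.5/EI
  point load 56 at a = 2.5: Pa²(3L − a)/(6EI) = 729.2/EI
  δ_0 = 1317/EI
Tip deflection under a unit load at C: L³/(3EI) = 41.67/EI.
Compatibility at C: δ_0 − R_C·δ_{CC} = 0, so R_C = 1317/41.67 = 31.6 kN.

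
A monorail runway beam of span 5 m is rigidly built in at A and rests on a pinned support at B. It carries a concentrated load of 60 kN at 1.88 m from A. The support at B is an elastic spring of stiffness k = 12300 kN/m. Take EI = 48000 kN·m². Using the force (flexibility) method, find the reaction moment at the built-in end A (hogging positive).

Remove the prop at B; the released (primary) structure is a cantilever built in at A.
Free-end deflection of the primary structure under the applied loading (downward +):
  point load 60 at a = 1.88: Pa²(3L − a)/(6EI) = 463.7/EI
Flexibility coefficient — unit upward force at B: δ_{BB} = L³/(3EI) = 41.67/EI.
With EI = 48000 kN·m²: δ_0 = 0.009661 m and δ_{BB} = 0.000868 m/kN.
Compatibility — the spring shortens by R_B/k under the reaction it provides: δ_0 − R_B·δ_{BB} = R_B/k. With 1/k = 0.000081 m/kN, R_B = δ_0 / (δ_{BB} + 1/k) = 0.009661 / (0.000868 + 0.000081) = 10.18 kN.
Moment equilibrium about A: M_A = Σ(load moments about A) − R_B·L = 112.8 − 10.18×5 = 61.92 kN·m.

M_A = 61.92 kN·m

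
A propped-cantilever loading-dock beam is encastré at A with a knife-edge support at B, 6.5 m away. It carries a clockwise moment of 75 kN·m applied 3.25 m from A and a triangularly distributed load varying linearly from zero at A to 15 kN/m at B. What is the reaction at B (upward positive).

Take the reaction at B as the redundant and release it; the primary structure is a cantilever fixed at A.
Downward deflection at the released point B due to the loads:
  clockwise couple 75 at a = 3.25: M₀a(2L − a)/(2EI) = 1188/EI
  triangular load, peak 15 at the free end: 11w₀L⁴/(120EI) = 2454/EI
  δ_0 = 3643/EI
Tip deflection under a unit load at B: L³/(3EI) = 91.54/EI.
The prop prevents deflection at B: R_B = δ_0/δ_{BB} = 3643/91.54 = 39.79 kN.

R_B = 39.79 kN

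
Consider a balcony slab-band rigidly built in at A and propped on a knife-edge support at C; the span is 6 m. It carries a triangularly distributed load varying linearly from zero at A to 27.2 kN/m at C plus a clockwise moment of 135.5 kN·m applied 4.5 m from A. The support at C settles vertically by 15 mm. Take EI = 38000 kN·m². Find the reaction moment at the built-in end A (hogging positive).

Remove the prop at C; the released (primary) structure is a cantilever built in at A.
Primary-structure tip deflection at C by superposition:
  triangular load, peak 27.2 at the free end: 11w₀L⁴/(120EI) = 3231/EI
  clockwise couple 135.5 at a = 4.5: M₀a(2L − a)/(2EI) = 2287/EI
  δ_0 = 5518/EI
Tip deflection under a unit load at C: L³/(3EI) = 72/EI.
With EI = 38000 kN·m²: δ_0 = 0.14521 m and δ_{CC} = 0.001895 m/kN.
Compatibility — the beam at C must follow the support down by 0.015 m: δ_0 − R_C·δ_{CC} = 0.015, so R_C = (0.14521 − 0.015)/0.001895 = 68.72 kN.
Moment equilibrium about A: M_A = Σ(load moments about A) − R_C·L = 461.9 − 68.72×6 = 49.57 kN·m.

M_A = 49.57 kN·m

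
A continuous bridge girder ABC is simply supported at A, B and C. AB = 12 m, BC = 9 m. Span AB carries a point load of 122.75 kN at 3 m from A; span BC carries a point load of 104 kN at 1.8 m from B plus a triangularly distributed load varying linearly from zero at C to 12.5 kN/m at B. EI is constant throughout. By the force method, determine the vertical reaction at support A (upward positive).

R_A = 76.62 kN

Insert a hinge at B; M_B is the redundant, and each span becomes simply supported.
Discontinuity in slope at B on the released structure — sum the simple-span end rotations:
  span AB: point load 122.75 at a = 3: Pab(L + a)/(6LEI) = 690.5/EI
  span BC: point load 104 at a = 1.8: Pab(L + b)/(6LEI) = 404.4/EI
  span BC: triangular load, peak 12.5: w₀L³/(45EI) = 202.5/EI
  relative rotation θ_0 = (690.5 + 606.9)/EI = 1297/EI
A unit hogging moment at B produces rotation L₁/(3EI) + L₂/(3EI) = 7/EI.
Compatibility: M_B·(L₁+L₂)/(3EI) = θ_0, giving M_B = 185.3 kN·m (hogging).
Span AB, ΣM about A with M_B applied at B: R_B^{AB}·12 = 368.2 + 185.3, so R_B^{AB} = 46.13 kN and R_A = 122.8 − 46.13 = 76.62 kN.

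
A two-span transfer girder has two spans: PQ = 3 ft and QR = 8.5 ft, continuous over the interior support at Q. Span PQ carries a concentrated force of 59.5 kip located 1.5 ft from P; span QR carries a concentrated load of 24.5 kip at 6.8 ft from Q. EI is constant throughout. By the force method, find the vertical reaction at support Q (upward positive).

Take M_Q as the redundant. Released structure: two simple spans PQ and QR with a hinge at Q.
Discontinuity in slope at Q on the released structure — sum the simple-span end rotations:
  span PQ: point load 59.5 at a = 1.5: Pab(L + a)/(6LEI) = 33.47/EI
  span QR: point load 24.5 at a = 6.8: Pab(L + b)/(6LEI) = 56.64/EI
  relative rotation θ_0 = (33.47 + 56.64)/EI = 90.11/EI
A unit hogging moment at Q produces rotation L₁/(3EI) + L₂/(3EI) = 3.833/EI.
Slope continuity at Q: θ_0 = M_Q·3.833/EI, so M_Q = 90.11/3.833 = 23.51 kip·ft (hogging).
Span PQ, ΣM about P with M_Q applied at Q: R_Q^{PQ}·3 = 89.25 + 23.51, so R_Q^{PQ} = 37.59 kip and R_P = 59.5 − 37.59 = 21.91 kip.
Span QR, ΣM about R: R_Q^{QR}·8.5 = 41.65 + 23.51, so R_Q^{QR} = 7.666 kip and R_R = 24.5 − 7.666 = 16.83 kip.
R_Q = 37.59 + 7.666 = 45.25 kip.

R_Q = 45.25 kip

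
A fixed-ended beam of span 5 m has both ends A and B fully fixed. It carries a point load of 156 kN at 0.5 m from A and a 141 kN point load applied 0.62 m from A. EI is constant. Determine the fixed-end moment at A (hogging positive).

M_A = 130.3 kN·m

Take the two fixed-end moments M_A, M_B as redundants; the released structure is the simple span AB.
On the primary (simply-supported) span, the end slopes from the loading are:
  at A: point load 156 at a = 0.5: Pab(L + b)/(6LEI) = 111.2/EI
  at B: point load 156 at a = 0.5: Pab(L + a)/(6LEI) = 64.35/EI
  at A: point load 141 at a = 0.62: Pab(L + b)/(6LEI) = 119.7/EI
  at B: point load 141 at a = 0.62: Pab(L + a)/(6LEI) = 71.73/EI
  θ_A0 = 230.9/EI,  θ_B0 = 136.1/EI
Flexibility coefficients: a unit moment at one end gives L/(3EI) there and L/(6EI) at the far end, so f₁₁ = f₂₂ = 1.667/EI and f₁₂ = f₂₁ = 0.8333/EI.
Compatibility — zero rotation at each built-in end:
  1.667 M_A + 0.8333 M_B = 230.9
  0.8333 M_A + 1.667 M_B = 136.1
Solving the pair gives M_A = 130.3 kN·m and M_B = 16.52 kN·m (hogging).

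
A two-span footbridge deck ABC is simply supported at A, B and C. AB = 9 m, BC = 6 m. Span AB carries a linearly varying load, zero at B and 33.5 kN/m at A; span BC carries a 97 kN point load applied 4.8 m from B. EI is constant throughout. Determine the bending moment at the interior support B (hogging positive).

M_B = 117.3 kN·m

Release continuity at B by inserting a hinge; the redundant is the internal moment M_B. The primary structure is two simply-supported spans AB and BC.
End slopes at the hinge B, treating each span as simply supported:
  span AB: triangular load, peak 33.5: 7w₀L³/(360EI) = 474.9/EI
  span BC: point load 97 at a = 4.8: Pab(L + b)/(6LEI) = 111.7/EI
  relative rotation θ_0 = (474.9 + 111.7)/EI = 586.6/EI
A unit hogging moment at B produces rotation L₁/(3EI) + L₂/(3EI) = 5/EI.
Slope continuity at B: θ_0 = M_B·5/EI, so M_B = 586.6/5 = 117.3 kN·m (hogging).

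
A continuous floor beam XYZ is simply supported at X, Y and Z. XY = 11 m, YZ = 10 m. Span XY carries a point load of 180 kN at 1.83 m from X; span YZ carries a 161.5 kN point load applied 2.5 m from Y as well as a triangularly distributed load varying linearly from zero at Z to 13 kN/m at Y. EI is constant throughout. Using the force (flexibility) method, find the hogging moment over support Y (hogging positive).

M_Y = 251.3 kN·m

Release continuity at Y by inserting a hinge; the redundant is the internal moment M_Y. The primary structure is two simply-supported spans XY and YZ.
End slopes at the hinge Y, treating each span as simply supported:
  span XY: point load 180 at a = 1.83: Pab(L + a)/(6LEI) = 587.2/EI
  span YZ: point load 161.5 at a = 2.5: Pab(L + b)/(6LEI) = 883.2/EI
  span YZ: triangular load, peak 13: w₀L³/(45EI) = 288.9/EI
  relative rotation θ_0 = (587.2 + 1172)/EI = 1759/EI
A unit hogging moment at Y produces rotation L₁/(3EI) + L₂/(3EI) = 7/EI.
Slope continuity at Y: θ_0 = M_Y·7/EI, so M_Y = 1759/7 = 251.3 kN·m (hogging).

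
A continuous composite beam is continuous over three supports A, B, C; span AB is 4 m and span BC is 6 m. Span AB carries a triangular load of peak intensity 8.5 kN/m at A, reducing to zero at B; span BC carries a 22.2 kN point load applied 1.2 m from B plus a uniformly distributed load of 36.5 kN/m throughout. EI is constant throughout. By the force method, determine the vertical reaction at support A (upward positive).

R_A = -16.97 kN

Insert a hinge at B; M_B is the redundant, and each span becomes simply supported.
Discontinuity in slope at B on the released structure — sum the simple-span end rotations:
  span AB: triangular load, peak 8.5: 7w₀L³/(360EI) = 10.58/EI
  span BC: point load 22.2 at a = 1.2: Pab(L + b)/(6LEI) = 38.36/EI
  span BC: UDL 36.5: wL³/(24EI) = 328.5/EI
  relative rotation θ_0 = (10.58 + 366.9)/EI = 377.4/EI
A unit hogging moment at B produces rotation L₁/(3EI) + L₂/(3EI) = 3.333/EI.
Slope continuity at B: θ_0 = M_B·3.333/EI, so M_B = 377.4/3.333 = 113.2 kN·m (hogging).
Span AB, ΣM about A with M_B applied at B: R_B^{AB}·4 = 22.67 + 113.2, so R_B^{AB} = 33.97 kN and R_A = 17 − 33.97 = -16.97 kN.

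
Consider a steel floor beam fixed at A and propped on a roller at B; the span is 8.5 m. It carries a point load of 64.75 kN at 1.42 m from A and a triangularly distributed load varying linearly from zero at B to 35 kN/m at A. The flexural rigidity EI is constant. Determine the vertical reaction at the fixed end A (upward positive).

Remove the prop at B; the released (primary) structure is a cantilever built in at A.
Primary-structure tip deflection at B by superposition:
  point load 64.75 at a = 1.42: Pa²(3L − a)/(6EI) = 524/EI
  triangular load, peak 35 at the fixed end: w₀L⁴/(30EI) = 6090/EI
  δ_0 = 6614/EI
Tip deflection under a unit load at B: L³/(3EI) = 204.7/EI.
The prop prevents deflection at B: R_B = δ_0/δ_{BB} = 6614/204.7 = 32.31 kN.
Vertical equilibrium: R_A = ΣP − R_B = 213.5 − 32.31 = 181.2 kN.

R_A = 181.2 kN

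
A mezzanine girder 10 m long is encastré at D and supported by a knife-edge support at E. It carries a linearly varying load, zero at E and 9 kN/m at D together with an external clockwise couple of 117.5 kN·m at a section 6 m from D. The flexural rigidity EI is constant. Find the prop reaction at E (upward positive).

R_E = 23.8 kN

Take the reaction at E as the redundant and release it; the primary structure is a cantilever fixed at D.
Free-end deflection of the primary structure under the applied loading (downward +):
  triangular load, peak 9 at the fixed end: w₀L⁴/(30EI) = 3000/EI
  clockwise couple 117.5 at a = 6: M₀a(2L − a)/(2EI) = 4935/EI
  δ_0 = 7935/EI
Flexibility coefficient — unit upward force at E: δ_{EE} = L³/(3EI) = 333.3/EI.
The prop prevents deflection at E: R_E = δ_0/δ_{EE} = 7935/333.3 = 23.8 kN.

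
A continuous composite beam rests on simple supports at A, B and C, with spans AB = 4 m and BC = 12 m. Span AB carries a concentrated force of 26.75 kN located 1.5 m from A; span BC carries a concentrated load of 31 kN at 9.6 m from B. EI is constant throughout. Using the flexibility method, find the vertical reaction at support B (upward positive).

Release continuity at B by inserting a hinge; the redundant is the internal moment M_B. The primary structure is two simply-supported spans AB and BC.
Rotations at B on the released spans (each span's end-slope, ×1/EI):
  span AB: point load 26.75 at a = 1.5: Pab(L + a)/(6LEI) = 22.99/EI
  span BC: point load 31 at a = 9.6: Pab(L + b)/(6LEI) = 142.8/EI
  relative rotation θ_0 = (22.99 + 142.8)/EI = 165.8/EI
A unit hogging moment at B produces rotation L₁/(3EI) + L₂/(3EI) = 5.333/EI.
Slope continuity at B: θ_0 = M_B·5.333/EI, so M_B = 165.8/5.333 = 31.09 kN·m (hogging).
Span AB, ΣM about A with M_B applied at B: R_B^{AB}·4 = 40.12 + 31.09, so R_B^{AB} = 17.8 kN and R_A = 26.75 − 17.8 = 8.945 kN.
Span BC, ΣM about C: R_B^{BC}·12 = 74.4 + 31.09, so R_B^{BC} = 8.791 kN and R_C = 31 − 8.791 = 22.21 kN.
R_B = 17.8 + 8.791 = 26.6 kN.

R_B = 26.6 kN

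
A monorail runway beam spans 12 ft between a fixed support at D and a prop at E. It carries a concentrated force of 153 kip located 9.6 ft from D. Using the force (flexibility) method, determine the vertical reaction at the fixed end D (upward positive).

R_D = 45.29 kip

Take the reaction at E as the redundant and release it; the primary structure is a cantilever fixed at D.
Free-end deflection of the primary structure under the applied loading (downward +):
  point load 153 at a = 9.6: Pa²(3L − a)/(6EI) = 62042/EI
Tip deflection under a unit load at E: L³/(3EI) = 576/EI.
Compatibility at E: δ_0 − R_E·δ_{EE} = 0, so R_E = 62042/576 = 107.7 kip.
Vertical equilibrium: R_D = ΣP − R_E = 153 − 107.7 = 45.29 kip.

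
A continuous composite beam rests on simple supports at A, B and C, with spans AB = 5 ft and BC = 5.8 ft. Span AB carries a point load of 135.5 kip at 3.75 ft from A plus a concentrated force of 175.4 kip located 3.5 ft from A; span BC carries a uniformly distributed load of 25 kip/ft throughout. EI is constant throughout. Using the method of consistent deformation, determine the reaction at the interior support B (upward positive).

R_B = 364.1 kip

Release continuity at B by inserting a hinge; the redundant is the internal moment M_B. The primary structure is two simply-supported spans AB and BC.
End slopes at the hinge B, treating each span as simply supported:
  span AB: point load 135.5 at a = 3.75: Pab(L + a)/(6LEI) = 185.3/EI
  span AB: point load 175.4 at a = 3.5: Pab(L + a)/(6LEI) = 260.9/EI
  span BC: UDL 25: wL³/(24EI) = 203.2/EI
  relative rotation θ_0 = (446.2 + 203.2)/EI = 649.4/EI
A unit hogging moment at B produces rotation L₁/(3EI) + L₂/(3EI) = 3.6/EI.
Compatibility: M_B·(L₁+L₂)/(3EI) = θ_0, giving M_B = 180.4 kip·ft (hogging).
Span AB, ΣM about A with M_B applied at B: R_B^{AB}·5 = 1122 + 180.4, so R_B^{AB} = 260.5 kip and R_A = 310.9 − 260.5 = 50.42 kip.
Span BC, ΣM about C: R_B^{BC}·5.8 = 420.5 + 180.4, so R_B^{BC} = 103.6 kip and R_C = 145 − 103.6 = 41.4 kip.
R_B = 260.5 + 103.6 = 364.1 kip.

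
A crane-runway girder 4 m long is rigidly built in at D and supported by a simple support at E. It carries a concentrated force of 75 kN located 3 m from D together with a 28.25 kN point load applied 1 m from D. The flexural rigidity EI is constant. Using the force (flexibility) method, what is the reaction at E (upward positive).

Remove the prop at E; the released (primary) structure is a cantilever built in at D.
Free-end deflection of the primary structure under the applied loading (downward +):
  point load 75 at a = 3: Pa²(3L − a)/(6EI) = 1012/EI
  point load 28.25 at a = 1: Pa²(3L − a)/(6EI) = 51.79/EI
  δ_0 = 1064/EI
Flexibility coefficient — unit upward force at E: δ_{EE} = L³/(3EI) = 21.33/EI.
The prop prevents deflection at E: R_E = δ_0/δ_{EE} = 1064/21.33 = 49.89 kN.

R_E = 49.89 kN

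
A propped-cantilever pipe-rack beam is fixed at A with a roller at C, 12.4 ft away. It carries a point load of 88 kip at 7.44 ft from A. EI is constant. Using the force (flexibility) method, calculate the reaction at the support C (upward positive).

R_C = 38.02 kip

Take the reaction at C as the redundant and release it; the primary structure is a cantilever fixed at A.
Free-end deflection of the primary structure under the applied loading (downward +):
  point load 88 at a = 7.44: Pa²(3L − a)/(6EI) = 24161/EI
Tip deflection under a unit load at C: L³/(3EI) = 635.5/EI.
Compatibility at C: δ_0 − R_C·δ_{CC} = 0, so R_C = 24161/635.5 = 38.02 kip.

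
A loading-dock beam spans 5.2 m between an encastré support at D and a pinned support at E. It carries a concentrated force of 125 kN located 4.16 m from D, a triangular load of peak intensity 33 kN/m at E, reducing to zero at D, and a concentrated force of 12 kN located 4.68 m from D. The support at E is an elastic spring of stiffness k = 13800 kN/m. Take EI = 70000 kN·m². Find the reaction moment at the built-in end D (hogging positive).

Release the roller at E. Primary structure: cantilever fixed at D.
Downward deflection at the released point E due to the loads:
  point load 125 at a = 4.16: Pa²(3L − a)/(6EI) = 4125/EI
  triangular load, peak 33 at the free end: 11w₀L⁴/(120EI) = 2212/EI
  point load 12 at a = 4.68: Pa²(3L − a)/(6EI) = 478.3/EI
  δ_0 = 6815/EI
Flexibility coefficient — unit upward force at E: δ_{EE} = L³/(3EI) = 46.87/EI.
With EI = 70000 kN·m²: δ_0 = 0.097352 m and δ_{EE} = 0.00067 m/kN.
Compatibility — the spring shortens by R_E/k under the reaction it provides: δ_0 − R_E·δ_{EE} = R_E/k. With 1/k = 0.000072 m/kN, R_E = δ_0 / (δ_{EE} + 1/k) = 0.097352 / (0.00067 + 0.000072) = 131.2 kN.
Moment equilibrium about D: M_D = Σ(load moments about D) − R_E·L = 873.6 − 131.2×5.2 = 191.4 kN·m.

M_D = 191.4 kN·m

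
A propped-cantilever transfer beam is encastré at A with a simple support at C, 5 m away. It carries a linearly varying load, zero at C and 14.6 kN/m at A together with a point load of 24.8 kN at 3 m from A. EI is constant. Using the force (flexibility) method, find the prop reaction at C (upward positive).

R_C = 18.01 kN

Remove the prop at C; the released (primary) structure is a cantilever built in at A.
Deflection at C on the released cantilever, summing each load's contribution:
  triangular load, peak 14.6 at the fixed end: w₀L⁴/(30EI) = 304.2/EI
  point load 24.8 at a = 3: Pa²(3L − a)/(6EI) = 446.4/EI
  δ_0 = 750.6/EI
Flexibility coefficient — unit upward force at C: δ_{CC} = L³/(3EI) = 41.67/EI.
Compatibility at C: δ_0 − R_C·δ_{CC} = 0, so R_C = 750.6/41.67 = 18.01 kN.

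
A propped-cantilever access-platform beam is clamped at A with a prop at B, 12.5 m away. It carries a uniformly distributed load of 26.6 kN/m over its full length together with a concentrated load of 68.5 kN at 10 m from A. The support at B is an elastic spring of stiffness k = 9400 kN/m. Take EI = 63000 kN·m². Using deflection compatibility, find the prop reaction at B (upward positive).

Take the reaction at B as the redundant and release it; the primary structure is a cantilever fixed at A.
Deflection at B on the released cantilever, summing each load's contribution:
  UDL 26.6: wL⁴/(8EI) = 81177/EI
  point load 68.5 at a = 10: Pa²(3L − a)/(6EI) = 31396/EI
  δ_0 = 112573/EI
Flexibility coefficient — unit upward force at B: δ_{BB} = L³/(3EI) = 651/EI.
With EI = 63000 kN·m²: δ_0 = 1.7869 m and δ_{BB} = 0.010334 m/kN.
Compatibility — the spring shortens by R_B/k under the reaction it provides: δ_0 − R_B·δ_{BB} = R_B/k. With 1/k = 0.000106 m/kN, R_B = δ_0 / (δ_{BB} + 1/k) = 1.7869 / (0.010334 + 0.000106) = 171.1 kN.

R_B = 171.1 kN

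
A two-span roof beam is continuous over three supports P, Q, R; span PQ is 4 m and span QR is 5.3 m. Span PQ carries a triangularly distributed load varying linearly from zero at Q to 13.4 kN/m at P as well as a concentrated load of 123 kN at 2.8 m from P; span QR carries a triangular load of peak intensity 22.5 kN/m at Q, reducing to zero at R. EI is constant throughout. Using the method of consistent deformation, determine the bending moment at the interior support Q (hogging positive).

Release continuity at Q by inserting a hinge; the redundant is the internal moment M_Q. The primary structure is two simply-supported spans PQ and QR.
Discontinuity in slope at Q on the released structure — sum the simple-span end rotations:
  span PQ: triangular load, peak 13.4: 7w₀L³/(360EI) = 16.68/EI
  span PQ: point load 123 at a = 2.8: Pab(L + a)/(6LEI) = 117.1/EI
  span QR: triangular load, peak 22.5: w₀L³/(45EI) = 74.44/EI
  relative rotation θ_0 = (133.8 + 74.44)/EI = 208.2/EI
A unit hogging moment at Q produces rotation L₁/(3EI) + L₂/(3EI) = 3.1/EI.
Slope continuity at Q: θ_0 = M_Q·3.1/EI, so M_Q = 208.2/3.1 = 67.16 kN·m (hogging).

M_Q = 67.16 kN·m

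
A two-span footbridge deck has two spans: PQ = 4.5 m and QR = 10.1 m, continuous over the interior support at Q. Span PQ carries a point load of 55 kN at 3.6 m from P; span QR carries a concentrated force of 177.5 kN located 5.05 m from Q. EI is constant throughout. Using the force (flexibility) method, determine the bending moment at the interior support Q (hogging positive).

M_Q = 243.5 kN·m

Release continuity at Q by inserting a hinge; the redundant is the internal moment M_Q. The primary structure is two simply-supported spans PQ and QR.
End slopes at the hinge Q, treating each span as simply supported:
  span PQ: point load 55 at a = 3.6: Pab(L + a)/(6LEI) = 53.46/EI
  span QR: point load 177.5 at a = 5.05: Pab(L + b)/(6LEI) = 1132/EI
  relative rotation θ_0 = (53.46 + 1132)/EI = 1185/EI
A unit hogging moment at Q produces rotation L₁/(3EI) + L₂/(3EI) = 4.867/EI.
Compatibility: M_Q·(L₁+L₂)/(3EI) = θ_0, giving M_Q = 243.5 kN·m (hogging).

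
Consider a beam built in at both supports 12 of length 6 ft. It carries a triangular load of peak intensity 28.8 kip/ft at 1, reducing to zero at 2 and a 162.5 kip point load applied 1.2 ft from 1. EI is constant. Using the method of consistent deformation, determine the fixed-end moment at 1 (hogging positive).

M_1 = 176.6 kip·ft

Release both end moments; the primary structure is a simply-supported span 12 with redundants M_1 and M_2.
On the primary (simply-supported) span, the end slopes from the loading are:
  at 1: triangular load, peak 28.8: w₀L³/(45EI) = 138.2/EI
  at 2: triangular load, peak 28.8: 7w₀L³/(360EI) = 121/EI
  at 1: point load 162.5 at a = 1.2: Pab(L + b)/(6LEI) = 280.8/EI
  at 2: point load 162.5 at a = 1.2: Pab(L + a)/(6LEI) = 187.2/EI
  θ_10 = 419/EI,  θ_20 = 308.2/EI
Flexibility coefficients: a unit moment at one end gives L/(3EI) there and L/(6EI) at the far end, so f₁₁ = f₂₂ = 2/EI and f₁₂ = f₂₁ = 1/EI.
Compatibility — zero rotation at each built-in end:
  2 M_1 + 1 M_2 = 419
  1 M_1 + 2 M_2 = 308.2
Solving the pair gives M_1 = 176.6 kip·ft and M_2 = 65.76 kip·ft (hogging).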